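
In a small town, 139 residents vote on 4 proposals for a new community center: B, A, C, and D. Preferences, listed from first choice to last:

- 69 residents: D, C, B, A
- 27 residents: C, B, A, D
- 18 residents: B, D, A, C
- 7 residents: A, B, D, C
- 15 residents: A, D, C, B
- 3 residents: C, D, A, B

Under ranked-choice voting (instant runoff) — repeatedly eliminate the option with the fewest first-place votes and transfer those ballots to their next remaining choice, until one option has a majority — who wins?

D

Round 1: B 18, A 22, C 30, D 69. Eliminate B.
Round 2: A 22, C 30, D 87. D has a majority.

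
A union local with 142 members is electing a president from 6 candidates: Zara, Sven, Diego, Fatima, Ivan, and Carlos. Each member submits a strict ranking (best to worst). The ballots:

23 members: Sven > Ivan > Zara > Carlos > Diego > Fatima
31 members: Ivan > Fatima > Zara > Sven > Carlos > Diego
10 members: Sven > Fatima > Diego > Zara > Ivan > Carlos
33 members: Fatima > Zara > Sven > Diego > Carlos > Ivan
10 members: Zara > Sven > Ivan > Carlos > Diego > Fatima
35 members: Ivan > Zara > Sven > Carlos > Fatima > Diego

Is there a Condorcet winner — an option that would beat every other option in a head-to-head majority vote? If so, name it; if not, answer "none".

none

Checking pairwise contests:
Fatima beats Zara 74–68.
Zara beats Sven 109–33.
Zara beats Diego 132–10.
Sven beats Fatima 78–64.
Sven beats Ivan 76–66.
Zara beats Carlos 142–0.
Every option loses at least one head-to-head, so there is no Condorcet winner.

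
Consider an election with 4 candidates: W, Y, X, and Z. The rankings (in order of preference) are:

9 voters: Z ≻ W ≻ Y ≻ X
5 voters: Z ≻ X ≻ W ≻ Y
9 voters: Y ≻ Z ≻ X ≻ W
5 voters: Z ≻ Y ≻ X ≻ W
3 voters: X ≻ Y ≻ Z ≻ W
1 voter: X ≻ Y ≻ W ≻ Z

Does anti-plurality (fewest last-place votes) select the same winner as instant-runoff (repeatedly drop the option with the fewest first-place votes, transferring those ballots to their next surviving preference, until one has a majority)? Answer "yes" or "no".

yes

Anti-plurality — last-place votes: W 17, Y 5, X 9, Z 1. Winner: Z.
Instant-runoff — R1 W 0, Y 9, X 4, Z 19 (Z winner). Winner: Z.
The two methods agree.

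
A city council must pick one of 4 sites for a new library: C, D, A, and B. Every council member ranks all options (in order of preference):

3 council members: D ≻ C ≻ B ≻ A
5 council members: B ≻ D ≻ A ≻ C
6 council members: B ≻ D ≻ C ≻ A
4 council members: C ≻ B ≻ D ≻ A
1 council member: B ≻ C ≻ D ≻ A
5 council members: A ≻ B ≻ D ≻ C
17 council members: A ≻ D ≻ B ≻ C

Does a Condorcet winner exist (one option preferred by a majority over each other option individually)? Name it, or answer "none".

A

A vs C: 27–14 for A.
A vs D: 22–19 for A.
A vs B: 22–19 for A.
A beats every other option head-to-head.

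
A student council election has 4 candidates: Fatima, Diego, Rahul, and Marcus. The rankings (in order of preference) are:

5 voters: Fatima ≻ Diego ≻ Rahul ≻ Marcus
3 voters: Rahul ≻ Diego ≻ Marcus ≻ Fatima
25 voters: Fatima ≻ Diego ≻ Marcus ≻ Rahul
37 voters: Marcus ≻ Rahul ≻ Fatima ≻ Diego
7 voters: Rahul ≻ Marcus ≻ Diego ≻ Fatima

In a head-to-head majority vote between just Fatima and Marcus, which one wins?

Marcus

Voters preferring Fatima to Marcus: 30; preferring Marcus to Fatima: 47.
Marcus wins the head-to-head.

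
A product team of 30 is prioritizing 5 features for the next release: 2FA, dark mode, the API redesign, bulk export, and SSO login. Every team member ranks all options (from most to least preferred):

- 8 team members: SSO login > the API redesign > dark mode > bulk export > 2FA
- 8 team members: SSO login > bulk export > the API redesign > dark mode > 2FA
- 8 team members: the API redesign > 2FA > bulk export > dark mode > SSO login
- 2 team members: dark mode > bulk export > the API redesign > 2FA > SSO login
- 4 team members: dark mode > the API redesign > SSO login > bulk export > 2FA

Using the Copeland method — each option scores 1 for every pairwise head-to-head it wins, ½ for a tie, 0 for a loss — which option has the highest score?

SSO login

2FA: loses to dark mode, the API redesign, bulk export, and SSO login → score 0.
dark mode: beats 2FA; loses to the API redesign, bulk export, and SSO login → score 1.
the API redesign: beats 2FA, dark mode, and bulk export; loses to SSO login → score 3.
bulk export: beats 2FA and dark mode; loses to the API redesign and SSO login → score 2.
SSO login: beats 2FA, dark mode, the API redesign, and bulk export → score 4.
SSO login has the best pairwise record.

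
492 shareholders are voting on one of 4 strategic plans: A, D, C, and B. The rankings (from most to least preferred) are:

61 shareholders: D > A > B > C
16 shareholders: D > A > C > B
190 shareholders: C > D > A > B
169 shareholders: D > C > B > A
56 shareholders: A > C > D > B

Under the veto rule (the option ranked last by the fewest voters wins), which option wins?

D

Last-place votes: A 169, D 0, C 61, B 262.
D is ranked last by the fewest voters, so D wins.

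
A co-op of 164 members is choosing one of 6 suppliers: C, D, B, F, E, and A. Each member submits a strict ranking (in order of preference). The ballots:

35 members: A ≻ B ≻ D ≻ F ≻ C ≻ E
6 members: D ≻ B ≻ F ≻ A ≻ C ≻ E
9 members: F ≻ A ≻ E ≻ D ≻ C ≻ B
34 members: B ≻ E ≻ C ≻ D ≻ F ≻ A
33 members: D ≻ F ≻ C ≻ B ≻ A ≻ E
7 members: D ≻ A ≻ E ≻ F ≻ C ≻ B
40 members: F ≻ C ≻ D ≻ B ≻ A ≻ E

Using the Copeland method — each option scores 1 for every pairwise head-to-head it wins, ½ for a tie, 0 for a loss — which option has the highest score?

D

C: beats B, E, and A; loses to D and F → score 3.
D: beats C, B, F, E, and A → score 5.
B: beats E and A; loses to C, D, and F → score 2.
F: beats C, B, E, and A; loses to D → score 4.
E: loses to C, D, B, F, and A → score 0.
A: beats E; loses to C, D, B, and F → score 1.
D has the best pairwise record.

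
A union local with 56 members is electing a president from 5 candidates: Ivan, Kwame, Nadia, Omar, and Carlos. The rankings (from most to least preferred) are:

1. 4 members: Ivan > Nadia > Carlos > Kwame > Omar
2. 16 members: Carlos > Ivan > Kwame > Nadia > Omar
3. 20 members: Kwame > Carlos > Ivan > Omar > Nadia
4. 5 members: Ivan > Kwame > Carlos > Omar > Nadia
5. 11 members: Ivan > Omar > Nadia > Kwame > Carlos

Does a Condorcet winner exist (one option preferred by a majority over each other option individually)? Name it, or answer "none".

none

Checking pairwise contests:
Carlos beats Ivan 36–20.
Ivan beats Kwame 36–20.
Ivan beats Nadia 56–0.
Ivan beats Omar 56–0.
Kwame beats Carlos 36–20.
Every option loses at least one head-to-head, so there is no Condorcet winner.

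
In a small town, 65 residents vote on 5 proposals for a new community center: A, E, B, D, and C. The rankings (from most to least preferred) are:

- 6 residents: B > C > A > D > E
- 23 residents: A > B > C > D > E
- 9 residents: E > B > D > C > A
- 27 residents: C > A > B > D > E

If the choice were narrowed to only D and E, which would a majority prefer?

Voters preferring D to E: 56; preferring E to D: 9.
D wins the head-to-head.

D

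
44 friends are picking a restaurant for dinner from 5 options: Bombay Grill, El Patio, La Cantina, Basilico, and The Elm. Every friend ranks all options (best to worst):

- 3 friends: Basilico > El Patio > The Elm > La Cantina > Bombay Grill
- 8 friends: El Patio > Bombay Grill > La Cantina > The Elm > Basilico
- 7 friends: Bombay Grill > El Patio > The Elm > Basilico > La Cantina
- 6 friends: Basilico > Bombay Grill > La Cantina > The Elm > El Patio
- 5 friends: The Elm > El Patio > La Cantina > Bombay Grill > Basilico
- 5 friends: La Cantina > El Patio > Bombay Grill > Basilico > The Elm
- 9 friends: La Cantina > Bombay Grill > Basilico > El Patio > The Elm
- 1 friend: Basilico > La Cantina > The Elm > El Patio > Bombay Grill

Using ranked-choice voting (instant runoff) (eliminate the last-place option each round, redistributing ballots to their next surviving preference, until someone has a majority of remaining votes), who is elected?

El Patio

Round 1: Bombay Grill 7, El Patio 8, La Cantina 14, Basilico 10, The Elm 5. Eliminate The Elm.
Round 2: Bombay Grill 7, El Patio 13, La Cantina 14, Basilico 10. Eliminate Bombay Grill.
Round 3: El Patio 20, La Cantina 14, Basilico 10. Eliminate Basilico.
Round 4: El Patio 23, La Cantina 21. El Patio has a majority.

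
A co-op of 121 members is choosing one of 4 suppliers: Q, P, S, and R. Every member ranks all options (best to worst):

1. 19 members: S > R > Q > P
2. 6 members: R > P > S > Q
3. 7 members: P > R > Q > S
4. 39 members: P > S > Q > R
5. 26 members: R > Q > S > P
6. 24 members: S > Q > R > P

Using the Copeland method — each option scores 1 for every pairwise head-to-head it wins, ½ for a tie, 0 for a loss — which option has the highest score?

S

Q: beats P and R; loses to S → score 2.
P: loses to Q, S, and R → score 0.
S: beats Q, P, and R → score 3.
R: beats P; loses to Q and S → score 1.
S has the best pairwise record.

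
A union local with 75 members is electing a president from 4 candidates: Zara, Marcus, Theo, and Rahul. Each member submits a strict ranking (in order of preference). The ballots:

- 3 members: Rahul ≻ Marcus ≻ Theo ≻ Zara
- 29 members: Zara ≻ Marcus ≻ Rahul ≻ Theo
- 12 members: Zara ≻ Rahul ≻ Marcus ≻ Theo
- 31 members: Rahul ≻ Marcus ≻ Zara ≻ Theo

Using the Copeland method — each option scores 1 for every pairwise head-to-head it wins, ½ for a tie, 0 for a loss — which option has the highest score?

Zara: beats Marcus, Theo, and Rahul → score 3.
Marcus: beats Theo; loses to Zara and Rahul → score 1.
Theo: loses to Zara, Marcus, and Rahul → score 0.
Rahul: beats Marcus and Theo; loses to Zara → score 2.
Zara has the best pairwise record.

Zara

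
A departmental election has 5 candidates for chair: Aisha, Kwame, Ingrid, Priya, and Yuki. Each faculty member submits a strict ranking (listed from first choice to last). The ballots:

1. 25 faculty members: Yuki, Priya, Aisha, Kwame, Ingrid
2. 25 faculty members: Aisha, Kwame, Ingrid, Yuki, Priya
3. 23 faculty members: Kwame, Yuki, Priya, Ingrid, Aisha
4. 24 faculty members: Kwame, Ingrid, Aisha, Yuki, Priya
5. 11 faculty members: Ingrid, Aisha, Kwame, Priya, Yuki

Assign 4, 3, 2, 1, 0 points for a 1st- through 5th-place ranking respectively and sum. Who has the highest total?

Kwame

Aisha: 25·2 + 25·4 + 23·0 + 24·2 + 11·3 = 231
Kwame: 25·1 + 25·3 + 23·4 + 24·4 + 11·2 = 310
Ingrid: 25·0 + 25·2 + 23·1 + 24·3 + 11·4 = 189
Priya: 25·3 + 25·0 + 23·2 + 24·0 + 11·1 = 132
Yuki: 25·4 + 25·1 + 23·3 + 24·1 + 11·0 = 218
Kwame has the highest Borda score (310).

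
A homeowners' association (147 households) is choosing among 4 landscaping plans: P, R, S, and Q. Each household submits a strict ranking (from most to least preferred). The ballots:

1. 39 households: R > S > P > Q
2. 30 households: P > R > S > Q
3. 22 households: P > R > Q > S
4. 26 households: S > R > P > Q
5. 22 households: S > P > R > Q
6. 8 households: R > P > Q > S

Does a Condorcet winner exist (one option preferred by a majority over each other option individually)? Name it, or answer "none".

Checking pairwise contests:
S beats P 87–60.
P beats R 74–73.
R beats S 99–48.
P beats Q 147–0.
Every option loses at least one head-to-head, so there is no Condorcet winner.

none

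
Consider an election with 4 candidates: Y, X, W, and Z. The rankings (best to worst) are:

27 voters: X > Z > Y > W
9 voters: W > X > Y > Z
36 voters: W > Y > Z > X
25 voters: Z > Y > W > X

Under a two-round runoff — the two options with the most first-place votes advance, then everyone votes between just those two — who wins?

W

Round 1 first-place votes: Y 0, X 27, W 45, Z 25.
W and X advance.
Runoff: W is preferred to X by 70 voters; X by 27.
W wins the runoff.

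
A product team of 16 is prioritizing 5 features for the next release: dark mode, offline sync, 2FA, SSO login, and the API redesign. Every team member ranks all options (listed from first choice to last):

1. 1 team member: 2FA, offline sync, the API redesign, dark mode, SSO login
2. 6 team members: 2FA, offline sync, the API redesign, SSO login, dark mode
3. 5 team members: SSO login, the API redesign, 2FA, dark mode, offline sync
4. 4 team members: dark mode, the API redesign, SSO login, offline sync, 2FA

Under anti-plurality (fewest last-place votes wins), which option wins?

the API redesign

Last-place votes: dark mode 6, offline sync 5, 2FA 4, SSO login 1, the API redesign 0.
the API redesign is ranked last by the fewest voters, so the API redesign wins.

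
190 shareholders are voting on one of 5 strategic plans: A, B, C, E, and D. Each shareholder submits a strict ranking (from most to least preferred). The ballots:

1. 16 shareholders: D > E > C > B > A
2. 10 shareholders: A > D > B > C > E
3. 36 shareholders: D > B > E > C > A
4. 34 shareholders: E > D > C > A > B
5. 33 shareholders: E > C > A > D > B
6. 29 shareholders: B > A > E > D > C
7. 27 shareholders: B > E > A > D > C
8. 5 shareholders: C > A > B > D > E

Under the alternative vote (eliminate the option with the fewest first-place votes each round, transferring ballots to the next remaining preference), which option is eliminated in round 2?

A

Round 1: A 10, B 56, C 5, E 67, D 52. Eliminate C.
Round 2: A 15, B 56, E 67, D 52. Eliminate A.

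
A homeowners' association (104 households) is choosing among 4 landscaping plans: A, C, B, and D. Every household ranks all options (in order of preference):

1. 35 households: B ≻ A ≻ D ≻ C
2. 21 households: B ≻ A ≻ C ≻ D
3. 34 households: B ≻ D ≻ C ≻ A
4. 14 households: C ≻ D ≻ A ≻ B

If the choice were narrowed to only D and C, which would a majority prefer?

Voters preferring D to C: 69; preferring C to D: 35.
D wins the head-to-head.

D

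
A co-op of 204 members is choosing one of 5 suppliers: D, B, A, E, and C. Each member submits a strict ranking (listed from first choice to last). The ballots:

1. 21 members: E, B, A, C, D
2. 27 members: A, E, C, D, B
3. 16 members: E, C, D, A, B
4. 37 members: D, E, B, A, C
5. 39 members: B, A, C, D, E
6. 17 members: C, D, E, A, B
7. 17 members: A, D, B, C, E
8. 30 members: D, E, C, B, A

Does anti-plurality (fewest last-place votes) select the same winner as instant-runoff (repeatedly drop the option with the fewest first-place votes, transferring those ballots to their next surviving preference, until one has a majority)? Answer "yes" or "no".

yes

Anti-plurality — last-place votes: D 21, B 60, A 30, E 56, C 37. Winner: D.
Instant-runoff — R1 D 67, B 39, A 44, E 37, C 17 (C out); R2 D 84, B 39, A 44, E 37 (E out); R3 D 100, B 60, A 44 (A out); R4 D 144, B 60 (D winner). Winner: D.
The two methods agree.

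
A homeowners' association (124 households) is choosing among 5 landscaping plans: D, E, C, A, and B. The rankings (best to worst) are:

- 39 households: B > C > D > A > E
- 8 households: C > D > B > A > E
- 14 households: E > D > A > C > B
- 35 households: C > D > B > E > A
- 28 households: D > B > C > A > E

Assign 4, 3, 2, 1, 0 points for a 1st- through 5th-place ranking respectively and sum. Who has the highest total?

D: 39·2 + 8·3 + 14·3 + 35·3 + 28·4 = 361
E: 39·0 + 8·0 + 14·4 + 35·1 + 28·0 = 91
C: 39·3 + 8·4 + 14·1 + 35·4 + 28·2 = 359
A: 39·1 + 8·1 + 14·2 + 35·0 + 28·1 = 103
B: 39·4 + 8·2 + 14·0 + 35·2 + 28·3 = 326
D has the highest Borda score (361).

D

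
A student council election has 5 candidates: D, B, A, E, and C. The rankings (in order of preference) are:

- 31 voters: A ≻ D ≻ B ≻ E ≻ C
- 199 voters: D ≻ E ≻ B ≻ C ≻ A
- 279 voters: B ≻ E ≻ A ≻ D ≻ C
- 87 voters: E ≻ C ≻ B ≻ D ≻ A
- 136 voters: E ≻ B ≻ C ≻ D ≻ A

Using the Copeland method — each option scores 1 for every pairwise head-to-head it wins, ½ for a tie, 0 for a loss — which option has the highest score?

E

D: beats A and C; loses to B and E → score 2.
B: beats D, A, and C; loses to E → score 3.
A: loses to D, B, E, and C → score 0.
E: beats D, B, A, and C → score 4.
C: beats A; loses to D, B, and E → score 1.
E has the best pairwise record.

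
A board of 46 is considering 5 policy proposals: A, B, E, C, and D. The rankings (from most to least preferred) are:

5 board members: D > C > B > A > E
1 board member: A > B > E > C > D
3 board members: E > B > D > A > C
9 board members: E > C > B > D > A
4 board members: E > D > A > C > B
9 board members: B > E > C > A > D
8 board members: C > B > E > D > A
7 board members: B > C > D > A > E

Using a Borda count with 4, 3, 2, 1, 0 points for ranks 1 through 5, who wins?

B

A: 5·1 + 1·4 + 3·1 + 9·0 + 4·2 + 9·1 + 8·0 + 7·1 = 36
B: 5·2 + 1·3 + 3·3 + 9·2 + 4·0 + 9·4 + 8·3 + 7·4 = 128
E: 5·0 + 1·2 + 3·4 + 9·4 + 4·4 + 9·3 + 8·2 + 7·0 = 109
C: 5·3 + 1·1 + 3·0 + 9·3 + 4·1 + 9·2 + 8·4 + 7·3 = 118
D: 5·4 + 1·0 + 3·2 + 9·1 + 4·3 + 9·0 + 8·1 + 7·2 = 69
B has the highest Borda score (128).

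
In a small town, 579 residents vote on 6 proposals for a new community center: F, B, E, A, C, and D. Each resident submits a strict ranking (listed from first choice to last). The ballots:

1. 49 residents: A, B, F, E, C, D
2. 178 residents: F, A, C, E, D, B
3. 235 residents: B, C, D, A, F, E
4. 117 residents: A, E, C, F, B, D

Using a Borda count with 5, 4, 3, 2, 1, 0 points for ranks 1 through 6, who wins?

A

F: 49·3 + 178·5 + 235·1 + 117·2 = 1506
B: 49·4 + 178·0 + 235·5 + 117·1 = 1488
E: 49·2 + 178·2 + 235·0 + 117·4 = 922
A: 49·5 + 178·4 + 235·2 + 117·5 = 2012
C: 49·1 + 178·3 + 235·4 + 117·3 = 1874
D: 49·0 + 178·1 + 235·3 + 117·0 = 883
A has the highest Borda score (2012).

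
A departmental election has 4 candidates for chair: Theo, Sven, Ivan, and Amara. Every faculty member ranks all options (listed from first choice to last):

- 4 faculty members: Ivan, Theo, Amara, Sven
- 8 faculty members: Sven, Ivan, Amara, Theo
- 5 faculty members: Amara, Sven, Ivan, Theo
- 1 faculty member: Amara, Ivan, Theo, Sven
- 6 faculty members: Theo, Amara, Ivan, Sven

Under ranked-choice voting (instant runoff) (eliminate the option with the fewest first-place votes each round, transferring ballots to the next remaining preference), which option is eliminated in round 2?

Round 1: Theo 6, Sven 8, Ivan 4, Amara 6. Eliminate Ivan.
Round 2: Theo 10, Sven 8, Amara 6. Eliminate Amara.

Amara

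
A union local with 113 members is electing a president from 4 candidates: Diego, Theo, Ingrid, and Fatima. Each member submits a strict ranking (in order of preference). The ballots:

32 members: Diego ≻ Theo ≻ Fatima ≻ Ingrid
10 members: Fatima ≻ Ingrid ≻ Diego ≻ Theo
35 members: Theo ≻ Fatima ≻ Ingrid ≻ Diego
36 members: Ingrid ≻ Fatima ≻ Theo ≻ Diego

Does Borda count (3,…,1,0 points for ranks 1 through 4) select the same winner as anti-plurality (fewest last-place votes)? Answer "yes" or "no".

Borda — scores: Diego 106, Theo 205, Ingrid 163, Fatima 204. Winner: Theo.
Anti-plurality — last-place votes: Diego 71, Theo 10, Ingrid 32, Fatima 0. Winner: Fatima.
The two methods disagree.

no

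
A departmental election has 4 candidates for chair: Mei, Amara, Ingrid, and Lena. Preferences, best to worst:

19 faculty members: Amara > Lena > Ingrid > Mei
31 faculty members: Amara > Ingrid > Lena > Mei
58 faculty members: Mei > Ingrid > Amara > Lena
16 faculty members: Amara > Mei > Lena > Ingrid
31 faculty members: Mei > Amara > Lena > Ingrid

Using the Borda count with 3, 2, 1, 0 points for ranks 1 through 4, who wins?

Mei: 19·0 + 31·0 + 58·3 + 16·2 + 31·3 = 299
Amara: 19·3 + 31·3 + 58·1 + 16·3 + 31·2 = 318
Ingrid: 19·1 + 31·2 + 58·2 + 16·0 + 31·0 = 197
Lena: 19·2 + 31·1 + 58·0 + 16·1 + 31·1 = 116
Amara has the highest Borda score (318).

Amara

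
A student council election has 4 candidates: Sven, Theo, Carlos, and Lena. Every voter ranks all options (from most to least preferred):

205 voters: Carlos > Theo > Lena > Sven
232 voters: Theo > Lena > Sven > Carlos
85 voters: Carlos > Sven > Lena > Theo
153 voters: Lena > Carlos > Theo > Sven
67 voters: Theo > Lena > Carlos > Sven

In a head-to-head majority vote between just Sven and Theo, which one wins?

Voters preferring Sven to Theo: 85; preferring Theo to Sven: 657.
Theo wins the head-to-head.

Theo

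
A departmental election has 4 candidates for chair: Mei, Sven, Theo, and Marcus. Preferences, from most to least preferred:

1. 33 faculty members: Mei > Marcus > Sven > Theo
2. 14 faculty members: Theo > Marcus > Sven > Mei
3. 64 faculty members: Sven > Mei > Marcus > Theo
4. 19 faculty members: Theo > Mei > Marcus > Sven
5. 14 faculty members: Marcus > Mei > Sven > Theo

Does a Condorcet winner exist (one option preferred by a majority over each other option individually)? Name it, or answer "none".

none

Checking pairwise contests:
Sven beats Mei 78–66.
Marcus beats Sven 80–64.
Mei beats Theo 111–33.
Mei beats Marcus 116–28.
Every option loses at least one head-to-head, so there is no Condorcet winner.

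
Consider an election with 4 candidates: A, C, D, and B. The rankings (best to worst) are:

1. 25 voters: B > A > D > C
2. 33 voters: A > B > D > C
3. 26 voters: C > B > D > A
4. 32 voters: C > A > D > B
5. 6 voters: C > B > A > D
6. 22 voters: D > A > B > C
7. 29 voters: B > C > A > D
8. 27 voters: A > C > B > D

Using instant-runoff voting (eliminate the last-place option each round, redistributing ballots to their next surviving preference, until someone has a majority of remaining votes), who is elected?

Round 1: A 60, C 64, D 22, B 54. Eliminate D.
Round 2: A 82, C 64, B 54. Eliminate B.
Round 3: A 107, C 93. A has a majority.

A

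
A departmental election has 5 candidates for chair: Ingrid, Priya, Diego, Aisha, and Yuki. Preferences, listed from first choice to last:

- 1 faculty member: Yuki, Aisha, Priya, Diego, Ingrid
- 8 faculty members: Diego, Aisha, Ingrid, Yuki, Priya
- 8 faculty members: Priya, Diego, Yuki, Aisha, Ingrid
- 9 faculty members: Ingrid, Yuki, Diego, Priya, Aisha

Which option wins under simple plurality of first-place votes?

First-place votes: Ingrid 9, Priya 8, Diego 8, Aisha 0, Yuki 1.
Ingrid has the most first-place votes.

Ingrid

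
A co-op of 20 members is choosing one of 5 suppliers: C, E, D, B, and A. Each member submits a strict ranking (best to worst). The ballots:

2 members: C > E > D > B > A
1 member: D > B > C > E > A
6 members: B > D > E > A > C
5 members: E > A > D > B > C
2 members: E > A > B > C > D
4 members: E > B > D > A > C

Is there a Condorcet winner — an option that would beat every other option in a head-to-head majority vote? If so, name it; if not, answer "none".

E vs C: 17–3 for E.
E vs D: 13–7 for E.
E vs B: 13–7 for E.
E vs A: 20–0 for E.
E beats every other option head-to-head.

E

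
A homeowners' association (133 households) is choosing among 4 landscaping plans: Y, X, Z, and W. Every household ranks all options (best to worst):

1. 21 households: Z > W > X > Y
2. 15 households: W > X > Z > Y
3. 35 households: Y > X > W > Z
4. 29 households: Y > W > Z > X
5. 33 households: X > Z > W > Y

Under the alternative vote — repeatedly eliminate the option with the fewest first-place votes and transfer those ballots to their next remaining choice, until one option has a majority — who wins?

Round 1: Y 64, X 33, Z 21, W 15. Eliminate W.
Round 2: Y 64, X 48, Z 21. Eliminate Z.
Round 3: Y 64, X 69. X has a majority.

X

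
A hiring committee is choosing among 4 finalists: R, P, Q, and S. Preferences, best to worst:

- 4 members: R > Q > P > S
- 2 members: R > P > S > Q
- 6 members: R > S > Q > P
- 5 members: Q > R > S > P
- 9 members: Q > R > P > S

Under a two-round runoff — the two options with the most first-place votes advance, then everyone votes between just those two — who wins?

Q

Round 1 first-place votes: R 12, P 0, Q 14, S 0.
Q and R advance.
Runoff: Q is preferred to R by 14 voters; R by 12.
Q wins the runoff.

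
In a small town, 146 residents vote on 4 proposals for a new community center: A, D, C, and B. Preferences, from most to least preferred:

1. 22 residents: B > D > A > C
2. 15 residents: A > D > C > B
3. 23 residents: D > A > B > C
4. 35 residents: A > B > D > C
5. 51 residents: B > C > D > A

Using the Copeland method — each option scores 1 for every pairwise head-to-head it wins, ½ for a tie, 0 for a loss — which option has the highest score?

A: beats C; ties B; loses to D → score 1.5.
D: beats A and C; loses to B → score 2.
C: loses to A, D, and B → score 0.
B: beats D and C; ties A → score 2.5.
B has the best pairwise record.

B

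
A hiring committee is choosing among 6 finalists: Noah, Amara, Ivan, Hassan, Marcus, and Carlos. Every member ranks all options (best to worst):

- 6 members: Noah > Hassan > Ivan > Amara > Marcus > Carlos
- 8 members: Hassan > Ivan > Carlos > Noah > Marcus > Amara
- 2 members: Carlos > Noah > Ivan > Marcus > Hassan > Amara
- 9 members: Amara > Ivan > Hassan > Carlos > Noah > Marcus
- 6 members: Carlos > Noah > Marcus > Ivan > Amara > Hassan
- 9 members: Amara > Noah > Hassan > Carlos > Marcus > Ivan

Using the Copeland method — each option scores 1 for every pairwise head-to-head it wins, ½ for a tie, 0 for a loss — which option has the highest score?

Noah

Noah: beats Amara, Ivan, Hassan, and Marcus; loses to Carlos → score 4.
Amara: beats Hassan, Marcus, and Carlos; loses to Noah and Ivan → score 3.
Ivan: beats Amara, Marcus, and Carlos; loses to Noah and Hassan → score 3.
Hassan: beats Ivan, Marcus, and Carlos; loses to Noah and Amara → score 3.
Marcus: loses to Noah, Amara, Ivan, Hassan, and Carlos → score 0.
Carlos: beats Noah and Marcus; loses to Amara, Ivan, and Hassan → score 2.
Noah has the best pairwise record.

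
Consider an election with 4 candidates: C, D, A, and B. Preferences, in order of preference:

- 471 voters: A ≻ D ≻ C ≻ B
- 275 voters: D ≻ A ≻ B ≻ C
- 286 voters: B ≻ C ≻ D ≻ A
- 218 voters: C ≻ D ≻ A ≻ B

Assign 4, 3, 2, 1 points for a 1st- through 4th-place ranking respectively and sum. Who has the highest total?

D

C: 471·2 + 275·1 + 286·3 + 218·4 = 2947
D: 471·3 + 275·4 + 286·2 + 218·3 = 3739
A: 471·4 + 275·3 + 286·1 + 218·2 = 3431
B: 471·1 + 275·2 + 286·4 + 218·1 = 2383
D has the highest Borda score (3739).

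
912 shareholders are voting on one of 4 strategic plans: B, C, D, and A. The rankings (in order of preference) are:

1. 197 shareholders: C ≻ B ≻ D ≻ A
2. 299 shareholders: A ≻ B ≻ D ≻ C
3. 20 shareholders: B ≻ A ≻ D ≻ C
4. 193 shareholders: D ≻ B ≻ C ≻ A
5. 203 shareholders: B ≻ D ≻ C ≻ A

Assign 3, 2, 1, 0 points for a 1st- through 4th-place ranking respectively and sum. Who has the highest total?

B

B: 197·2 + 299·2 + 20·3 + 193·2 + 203·3 = 2047
C: 197·3 + 299·0 + 20·0 + 193·1 + 203·1 = 987
D: 197·1 + 299·1 + 20·1 + 193·3 + 203·2 = 1501
A: 197·0 + 299·3 + 20·2 + 193·0 + 203·0 = 937
B has the highest Borda score (2047).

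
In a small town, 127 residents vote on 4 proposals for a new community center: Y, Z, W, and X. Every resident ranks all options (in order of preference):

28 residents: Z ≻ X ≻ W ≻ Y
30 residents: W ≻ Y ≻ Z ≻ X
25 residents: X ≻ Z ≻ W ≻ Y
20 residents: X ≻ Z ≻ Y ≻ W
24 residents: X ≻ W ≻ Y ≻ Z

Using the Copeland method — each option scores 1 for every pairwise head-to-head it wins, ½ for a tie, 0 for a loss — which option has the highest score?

X

Y: loses to Z, W, and X → score 0.
Z: beats Y and W; loses to X → score 2.
W: beats Y; loses to Z and X → score 1.
X: beats Y, Z, and W → score 3.
X has the best pairwise record.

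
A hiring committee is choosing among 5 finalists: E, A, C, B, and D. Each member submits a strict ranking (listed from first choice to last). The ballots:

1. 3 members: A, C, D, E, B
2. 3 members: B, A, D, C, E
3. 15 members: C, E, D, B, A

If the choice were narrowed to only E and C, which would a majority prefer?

Voters preferring E to C: 0; preferring C to E: 21.
C wins the head-to-head.

C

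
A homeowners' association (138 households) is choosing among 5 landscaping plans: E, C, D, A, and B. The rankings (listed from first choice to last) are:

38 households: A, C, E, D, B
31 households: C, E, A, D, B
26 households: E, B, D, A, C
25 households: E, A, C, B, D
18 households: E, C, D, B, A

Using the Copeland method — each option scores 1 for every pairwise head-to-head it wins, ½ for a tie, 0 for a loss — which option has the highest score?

E

E: beats D, A, and B; ties C → score 3.5.
C: beats D and B; ties E; loses to A → score 2.5.
D: beats B; loses to E, C, and A → score 1.
A: beats C, D, and B; loses to E → score 3.
B: loses to E, C, D, and A → score 0.
E has the best pairwise record.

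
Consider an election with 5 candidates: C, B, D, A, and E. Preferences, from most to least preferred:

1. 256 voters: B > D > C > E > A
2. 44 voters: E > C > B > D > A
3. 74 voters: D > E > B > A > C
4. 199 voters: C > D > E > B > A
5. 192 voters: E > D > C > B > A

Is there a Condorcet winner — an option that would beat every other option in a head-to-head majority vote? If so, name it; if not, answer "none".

D

D vs C: 522–243 for D.
D vs B: 465–300 for D.
D vs A: 765–0 for D.
D vs E: 529–236 for D.
D beats every other option head-to-head.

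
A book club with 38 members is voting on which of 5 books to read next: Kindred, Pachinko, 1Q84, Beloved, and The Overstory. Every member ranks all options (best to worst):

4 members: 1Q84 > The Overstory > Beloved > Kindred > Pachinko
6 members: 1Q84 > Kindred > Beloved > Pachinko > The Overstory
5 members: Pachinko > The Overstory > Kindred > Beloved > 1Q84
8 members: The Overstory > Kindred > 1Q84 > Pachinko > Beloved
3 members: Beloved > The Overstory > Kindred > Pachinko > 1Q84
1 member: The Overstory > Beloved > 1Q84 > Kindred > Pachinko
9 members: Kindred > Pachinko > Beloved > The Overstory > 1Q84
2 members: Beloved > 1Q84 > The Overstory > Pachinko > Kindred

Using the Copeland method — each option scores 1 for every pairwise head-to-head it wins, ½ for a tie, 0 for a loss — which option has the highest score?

Kindred: beats Pachinko, 1Q84, and Beloved; loses to The Overstory → score 3.
Pachinko: beats Beloved and The Overstory; loses to Kindred and 1Q84 → score 2.
1Q84: beats Pachinko; loses to Kindred, Beloved, and The Overstory → score 1.
Beloved: beats 1Q84 and The Overstory; loses to Kindred and Pachinko → score 2.
The Overstory: beats Kindred and 1Q84; loses to Pachinko and Beloved → score 2.
Kindred has the best pairwise record.

Kindred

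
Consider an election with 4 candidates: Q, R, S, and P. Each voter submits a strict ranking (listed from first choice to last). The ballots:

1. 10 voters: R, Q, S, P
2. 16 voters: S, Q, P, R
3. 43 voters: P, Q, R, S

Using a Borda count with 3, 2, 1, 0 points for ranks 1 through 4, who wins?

Q: 10·2 + 16·2 + 43·2 = 138
R: 10·3 + 16·0 + 43·1 = 73
S: 10·1 + 16·3 + 43·0 = 58
P: 10·0 + 16·1 + 43·3 = 145
P has the highest Borda score (145).

P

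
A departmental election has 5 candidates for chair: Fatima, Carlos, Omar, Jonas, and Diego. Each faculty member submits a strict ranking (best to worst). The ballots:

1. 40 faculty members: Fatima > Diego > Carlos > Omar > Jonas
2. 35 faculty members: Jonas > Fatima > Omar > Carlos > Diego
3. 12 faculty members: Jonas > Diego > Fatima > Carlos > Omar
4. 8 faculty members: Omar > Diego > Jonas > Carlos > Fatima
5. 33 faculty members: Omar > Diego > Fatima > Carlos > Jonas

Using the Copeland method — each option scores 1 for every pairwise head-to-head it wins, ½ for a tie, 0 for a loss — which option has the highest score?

Fatima: beats Carlos, Omar, Jonas, and Diego → score 4.
Carlos: beats Jonas; loses to Fatima, Omar, and Diego → score 1.
Omar: beats Carlos, Jonas, and Diego; loses to Fatima → score 3.
Jonas: loses to Fatima, Carlos, Omar, and Diego → score 0.
Diego: beats Carlos and Jonas; loses to Fatima and Omar → score 2.
Fatima has the best pairwise record.

Fatima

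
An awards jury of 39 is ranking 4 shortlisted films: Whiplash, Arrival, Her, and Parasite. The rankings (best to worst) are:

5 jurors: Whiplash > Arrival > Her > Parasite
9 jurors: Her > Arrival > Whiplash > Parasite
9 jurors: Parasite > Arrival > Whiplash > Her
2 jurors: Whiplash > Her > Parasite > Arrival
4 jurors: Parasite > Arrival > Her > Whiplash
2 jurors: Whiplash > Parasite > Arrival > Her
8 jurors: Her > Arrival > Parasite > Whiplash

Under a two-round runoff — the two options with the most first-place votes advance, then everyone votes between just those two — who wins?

Round 1 first-place votes: Whiplash 9, Arrival 0, Her 17, Parasite 13.
Her and Parasite advance.
Runoff: Her is preferred to Parasite by 24 voters; Parasite by 15.
Her wins the runoff.

Her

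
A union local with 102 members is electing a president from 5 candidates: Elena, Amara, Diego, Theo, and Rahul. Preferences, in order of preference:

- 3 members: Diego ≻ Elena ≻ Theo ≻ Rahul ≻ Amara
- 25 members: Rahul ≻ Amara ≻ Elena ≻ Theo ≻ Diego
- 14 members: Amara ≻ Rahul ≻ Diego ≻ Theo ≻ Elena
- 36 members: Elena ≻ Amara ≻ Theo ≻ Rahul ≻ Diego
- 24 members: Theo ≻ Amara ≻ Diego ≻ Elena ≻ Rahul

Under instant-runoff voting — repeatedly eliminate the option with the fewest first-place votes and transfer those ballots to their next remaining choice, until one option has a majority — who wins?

Elena

Round 1: Elena 36, Amara 14, Diego 3, Theo 24, Rahul 25. Eliminate Diego.
Round 2: Elena 39, Amara 14, Theo 24, Rahul 25. Eliminate Amara.
Round 3: Elena 39, Theo 24, Rahul 39. Eliminate Theo.
Round 4: Elena 63, Rahul 39. Elena has a majority.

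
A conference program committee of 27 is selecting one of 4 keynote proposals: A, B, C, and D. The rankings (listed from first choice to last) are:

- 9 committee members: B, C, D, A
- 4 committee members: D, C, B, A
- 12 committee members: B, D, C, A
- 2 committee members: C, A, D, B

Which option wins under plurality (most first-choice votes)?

First-place votes: A 0, B 21, C 2, D 4.
B has the most first-place votes.

B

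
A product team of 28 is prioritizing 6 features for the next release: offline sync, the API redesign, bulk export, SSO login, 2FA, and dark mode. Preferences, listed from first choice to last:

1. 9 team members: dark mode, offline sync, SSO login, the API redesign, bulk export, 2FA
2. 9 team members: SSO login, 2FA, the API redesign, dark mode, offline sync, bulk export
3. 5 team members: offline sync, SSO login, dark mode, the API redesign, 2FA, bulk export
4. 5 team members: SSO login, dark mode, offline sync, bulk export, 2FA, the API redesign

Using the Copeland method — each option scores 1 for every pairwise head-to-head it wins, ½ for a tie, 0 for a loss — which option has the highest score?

offline sync: beats the API redesign, bulk export, and 2FA; ties SSO login; loses to dark mode → score 3.5.
the API redesign: beats bulk export; ties 2FA; loses to offline sync, SSO login, and dark mode → score 1.5.
bulk export: ties 2FA; loses to offline sync, the API redesign, SSO login, and dark mode → score 0.5.
SSO login: beats the API redesign, bulk export, 2FA, and dark mode; ties offline sync → score 4.5.
2FA: ties the API redesign and bulk export; loses to offline sync, SSO login, and dark mode → score 1.
dark mode: beats offline sync, the API redesign, bulk export, and 2FA; loses to SSO login → score 4.
SSO login has the best pairwise record.

SSO login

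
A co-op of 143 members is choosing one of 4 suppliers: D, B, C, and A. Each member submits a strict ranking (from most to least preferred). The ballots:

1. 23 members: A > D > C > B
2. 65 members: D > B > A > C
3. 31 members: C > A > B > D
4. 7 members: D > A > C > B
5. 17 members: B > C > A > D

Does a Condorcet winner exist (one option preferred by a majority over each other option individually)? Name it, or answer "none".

D vs B: 95–48 for D.
D vs C: 95–48 for D.
D vs A: 72–71 for D.
D beats every other option head-to-head.

D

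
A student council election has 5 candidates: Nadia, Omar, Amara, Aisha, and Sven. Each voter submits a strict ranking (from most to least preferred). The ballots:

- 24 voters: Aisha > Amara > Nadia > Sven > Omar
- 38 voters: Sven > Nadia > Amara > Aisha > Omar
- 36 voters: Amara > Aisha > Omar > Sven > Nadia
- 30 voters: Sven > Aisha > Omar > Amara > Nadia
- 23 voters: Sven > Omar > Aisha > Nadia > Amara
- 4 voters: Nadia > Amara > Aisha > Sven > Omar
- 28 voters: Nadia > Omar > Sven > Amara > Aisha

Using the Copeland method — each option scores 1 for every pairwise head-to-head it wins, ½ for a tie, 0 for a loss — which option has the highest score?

Nadia: beats Omar and Amara; loses to Aisha and Sven → score 2.
Omar: loses to Nadia, Amara, Aisha, and Sven → score 0.
Amara: beats Omar and Aisha; loses to Nadia and Sven → score 2.
Aisha: beats Nadia and Omar; loses to Amara and Sven → score 2.
Sven: beats Nadia, Omar, Amara, and Aisha → score 4.
Sven has the best pairwise record.

Sven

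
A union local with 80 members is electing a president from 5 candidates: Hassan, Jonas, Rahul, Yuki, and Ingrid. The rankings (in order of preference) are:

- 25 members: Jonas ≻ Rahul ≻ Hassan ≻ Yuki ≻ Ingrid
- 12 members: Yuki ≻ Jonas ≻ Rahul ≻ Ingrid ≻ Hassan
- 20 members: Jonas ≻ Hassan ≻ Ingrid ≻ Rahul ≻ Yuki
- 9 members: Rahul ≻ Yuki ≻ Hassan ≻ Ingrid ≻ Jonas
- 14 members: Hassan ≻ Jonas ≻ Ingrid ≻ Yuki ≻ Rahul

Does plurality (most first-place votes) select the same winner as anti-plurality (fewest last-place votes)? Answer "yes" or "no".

Plurality — first-place votes: Hassan 14, Jonas 45, Rahul 9, Yuki 12, Ingrid 0. Winner: Jonas.
Anti-plurality — last-place votes: Hassan 12, Jonas 9, Rahul 14, Yuki 20, Ingrid 25. Winner: Jonas.
The two methods agree.

yes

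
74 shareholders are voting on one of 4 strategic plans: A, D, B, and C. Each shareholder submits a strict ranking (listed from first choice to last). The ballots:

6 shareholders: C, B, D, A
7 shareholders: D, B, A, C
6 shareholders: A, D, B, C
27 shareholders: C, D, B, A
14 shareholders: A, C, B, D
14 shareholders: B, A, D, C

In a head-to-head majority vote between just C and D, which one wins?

Voters preferring C to D: 47; preferring D to C: 27.
C wins the head-to-head.

C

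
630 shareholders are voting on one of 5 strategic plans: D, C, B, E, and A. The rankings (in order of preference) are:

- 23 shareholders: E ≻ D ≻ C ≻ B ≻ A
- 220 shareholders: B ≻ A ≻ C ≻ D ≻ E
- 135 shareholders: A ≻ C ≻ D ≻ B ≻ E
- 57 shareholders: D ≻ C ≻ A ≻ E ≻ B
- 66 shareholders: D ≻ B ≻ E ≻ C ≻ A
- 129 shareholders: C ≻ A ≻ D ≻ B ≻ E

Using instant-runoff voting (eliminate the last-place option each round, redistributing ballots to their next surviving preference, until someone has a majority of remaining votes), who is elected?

A

Round 1: D 123, C 129, B 220, E 23, A 135. Eliminate E.
Round 2: D 146, C 129, B 220, A 135. Eliminate C.
Round 3: D 146, B 220, A 264. Eliminate D.
Round 4: B 309, A 321. A has a majority.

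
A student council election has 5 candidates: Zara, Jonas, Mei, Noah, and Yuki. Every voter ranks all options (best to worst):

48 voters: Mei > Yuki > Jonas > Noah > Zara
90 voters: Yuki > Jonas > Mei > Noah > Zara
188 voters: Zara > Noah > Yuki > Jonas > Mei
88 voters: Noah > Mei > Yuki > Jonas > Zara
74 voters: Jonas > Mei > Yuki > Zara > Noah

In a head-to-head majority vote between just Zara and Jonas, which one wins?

Voters preferring Zara to Jonas: 188; preferring Jonas to Zara: 300.
Jonas wins the head-to-head.

Jonas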